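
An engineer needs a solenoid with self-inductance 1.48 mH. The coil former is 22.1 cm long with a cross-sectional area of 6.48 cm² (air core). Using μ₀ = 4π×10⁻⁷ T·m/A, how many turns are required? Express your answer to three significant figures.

N ≈ 634 turns

A = 6.48 cm² = 6.480×10^-4 m².
From L = μ₀N²A/ℓ, N = √(Lℓ / (μ₀A)).
N = √[(1.480×10^-3)(0.221) / ((4π×10⁻⁷)×6.480×10^-4)] = √(4.017×10^5) ≈ 633.8.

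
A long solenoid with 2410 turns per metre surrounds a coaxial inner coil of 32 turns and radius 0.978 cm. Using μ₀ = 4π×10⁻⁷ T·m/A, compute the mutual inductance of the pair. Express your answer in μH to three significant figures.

The outer solenoid produces a uniform field B₁ = μ₀n₁I₁ across the inner coil,
so the flux linkage is N₂Φ = N₂B₁A₂ = μ₀n₁N₂A₂·I₁, giving M = μ₀n₁N₂A₂.
A₂ = πr² = π(9.780×10^-3 m)² = 3.0049×10^-4 m².
M = (4π×10⁻⁷)(2410)(32)(3.0049×10^-4) = 2.912×10^-5 H.

M ≈ 29.1 μH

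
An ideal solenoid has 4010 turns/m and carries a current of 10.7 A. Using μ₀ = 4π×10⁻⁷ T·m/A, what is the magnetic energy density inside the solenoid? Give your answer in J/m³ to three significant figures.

u ≈ 1160 J/m³

B = μ₀nI = (4π×10⁻⁷)(4.010×10^3)(10.7) = 5.392×10^-2 T.
u = B²/(2μ₀) = (5.392×10^-2)²/(2×4π×10⁻⁷) = 1.157×10^3 J/m³.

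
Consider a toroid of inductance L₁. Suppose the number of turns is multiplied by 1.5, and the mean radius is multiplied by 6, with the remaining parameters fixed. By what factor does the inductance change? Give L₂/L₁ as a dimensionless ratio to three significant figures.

L₂/L₁ = 0.375

For a toroid, L ∝ μᵣN²A/R.
L₂/L₁ = (1.5)^2 × (6)^-1 = 0.375.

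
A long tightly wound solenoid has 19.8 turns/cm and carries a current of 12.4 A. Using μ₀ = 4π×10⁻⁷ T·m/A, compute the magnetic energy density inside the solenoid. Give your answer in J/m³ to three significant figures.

u ≈ 379 J/m³

B = μ₀nI = (4π×10⁻⁷)(1.980×10^3)(12.4) = 3.085×10^-2 T.
u = B²/(2μ₀) = (3.085×10^-2)²/(2×4π×10⁻⁷) = 378.8 J/m³.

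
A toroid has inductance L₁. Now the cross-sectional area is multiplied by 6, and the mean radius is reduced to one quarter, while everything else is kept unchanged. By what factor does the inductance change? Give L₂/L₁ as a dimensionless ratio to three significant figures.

For a toroid, L ∝ μᵣN²A/R.
L₂/L₁ = (6) × (0.25)^-1 = 24.0.

L₂/L₁ = 24.0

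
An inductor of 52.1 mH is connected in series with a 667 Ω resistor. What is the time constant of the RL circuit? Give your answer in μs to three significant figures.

τ ≈ 78.1 μs

τ = L/R = (5.210×10^-2 H)/(667 Ω) = 7.811×10^-5 s.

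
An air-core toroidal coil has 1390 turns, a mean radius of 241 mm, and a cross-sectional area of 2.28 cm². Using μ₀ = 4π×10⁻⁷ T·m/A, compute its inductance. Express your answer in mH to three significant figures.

For a thin toroid, L = μ₀N²A/(2πR).
L = (4π×10⁻⁷)(1390)²(2.280×10^-4) / (2π×0.241 m) = 3.656×10^-4 H.

L ≈ 0.366 mH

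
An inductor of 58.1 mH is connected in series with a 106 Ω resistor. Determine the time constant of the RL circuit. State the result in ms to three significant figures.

τ ≈ 0.548 ms

τ = L/R = (5.810×10^-2 H)/(106 Ω) = 5.481×10^-4 s.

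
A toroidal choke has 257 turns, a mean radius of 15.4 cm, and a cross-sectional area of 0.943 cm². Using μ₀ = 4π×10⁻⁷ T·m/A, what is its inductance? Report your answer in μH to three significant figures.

For a thin toroid, L = μ₀N²A/(2πR).
L = (4π×10⁻⁷)(257)²(9.430×10^-5) / (2π×0.154 m) = 8.089×10^-6 H.

L ≈ 8.09 μH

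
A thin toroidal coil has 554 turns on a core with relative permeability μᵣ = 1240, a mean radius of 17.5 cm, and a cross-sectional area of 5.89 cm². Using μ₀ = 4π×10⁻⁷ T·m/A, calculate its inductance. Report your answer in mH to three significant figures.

For a thin toroid, L = μ₀μᵣN²A/(2πR).
L = (4π×10⁻⁷)(1240)(554)²(5.890×10^-4) / (2π×0.175 m) = 0.2562 H.

L ≈ 256 mH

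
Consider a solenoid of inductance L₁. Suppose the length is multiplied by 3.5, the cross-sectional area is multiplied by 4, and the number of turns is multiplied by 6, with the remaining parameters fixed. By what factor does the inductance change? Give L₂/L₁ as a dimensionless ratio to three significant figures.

L₂/L₁ = 41.1

For a solenoid, L ∝ μᵣN²A/ℓ.
L₂/L₁ = (3.5)^-1 × (4) × (6)^2 = 41.1.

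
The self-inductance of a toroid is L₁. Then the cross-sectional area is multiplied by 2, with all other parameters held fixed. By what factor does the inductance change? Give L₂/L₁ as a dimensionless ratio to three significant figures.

For a toroid, L ∝ μᵣN²A/R.
L₂/L₁ = (2) = 2.00.

L₂/L₁ = 2.00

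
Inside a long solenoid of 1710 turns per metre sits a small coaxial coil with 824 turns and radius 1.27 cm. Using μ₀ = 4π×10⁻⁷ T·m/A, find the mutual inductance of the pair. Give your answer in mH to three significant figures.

M ≈ 0.897 mH

The outer solenoid produces a uniform field B₁ = μ₀n₁I₁ across the inner coil,
so the flux linkage is N₂Φ = N₂B₁A₂ = μ₀n₁N₂A₂·I₁, giving M = μ₀n₁N₂A₂.
A₂ = πr² = π(1.270×10^-2 m)² = 5.067×10^-4 m².
M = (4π×10⁻⁷)(1710)(824)(5.067×10^-4) = 8.972×10^-4 H.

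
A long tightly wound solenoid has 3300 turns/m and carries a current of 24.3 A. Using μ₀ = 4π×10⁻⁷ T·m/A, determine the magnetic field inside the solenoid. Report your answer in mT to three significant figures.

B ≈ 101 mT

Inside a long solenoid, B = μ₀nI.
B = (4π×10⁻⁷)(3.300×10^3 m⁻¹)(24.3 A) = 0.1008 T.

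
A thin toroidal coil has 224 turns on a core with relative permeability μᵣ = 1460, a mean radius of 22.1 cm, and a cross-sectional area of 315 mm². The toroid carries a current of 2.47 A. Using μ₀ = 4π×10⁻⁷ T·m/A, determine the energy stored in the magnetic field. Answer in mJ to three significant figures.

U ≈ 63.7 mJ

L = μ₀μᵣN²A/(2πR) = (4π×10⁻⁷)(1460)(224)²(3.150×10^-4)/(2π×0.221) = 2.088×10^-2 H.
U = ½LI² = ½(2.088×10^-2)(2.47)² = 6.370×10^-2 J.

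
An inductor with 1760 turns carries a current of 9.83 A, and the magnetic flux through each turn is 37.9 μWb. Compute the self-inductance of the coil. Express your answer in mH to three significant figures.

Self-inductance is defined by L = NΦ_B/I (flux linkage over current).
L = (1760)(3.790×10^-5 Wb)/(9.83 A) = 6.786×10^-3 H.

L ≈ 6.79 mH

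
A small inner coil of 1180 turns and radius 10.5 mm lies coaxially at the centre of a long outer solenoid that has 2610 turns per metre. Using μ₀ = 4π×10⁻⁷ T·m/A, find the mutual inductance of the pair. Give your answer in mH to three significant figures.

The outer solenoid produces a uniform field B₁ = μ₀n₁I₁ across the inner coil,
so the flux linkage is N₂Φ = N₂B₁A₂ = μ₀n₁N₂A₂·I₁, giving M = μ₀n₁N₂A₂.
A₂ = πr² = π(1.050×10^-2 m)² = 3.464×10^-4 m².
M = (4π×10⁻⁷)(2610)(1180)(3.464×10^-4) = 1.340×10^-3 H.

M ≈ 1.34 mH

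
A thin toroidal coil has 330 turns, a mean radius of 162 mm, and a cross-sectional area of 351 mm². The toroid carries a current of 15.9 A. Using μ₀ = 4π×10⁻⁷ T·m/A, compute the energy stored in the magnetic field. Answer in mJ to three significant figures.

U ≈ 5.97 mJ

L = μ₀N²A/(2πR) = (4π×10⁻⁷)(330)²(3.510×10^-4)/(2π×0.162) = 4.719×10^-5 H.
U = ½LI² = ½(4.719×10^-5)(15.9)² = 5.965×10^-3 J.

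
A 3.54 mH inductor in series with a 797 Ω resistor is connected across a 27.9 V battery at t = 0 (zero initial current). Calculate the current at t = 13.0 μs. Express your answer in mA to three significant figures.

I ≈ 33.1 mA

τ = L/R = 3.540×10^-3/797 = 4.442×10^-6 s; final current I_∞ = ε/R = 27.9/797 = 3.501×10^-2 A.
I(t) = I_∞(1 − e^(−t/τ)) with t/τ = 2.927.
I = (3.501×10^-2)(1 − e^(−2.927)) = 3.313×10^-2 A.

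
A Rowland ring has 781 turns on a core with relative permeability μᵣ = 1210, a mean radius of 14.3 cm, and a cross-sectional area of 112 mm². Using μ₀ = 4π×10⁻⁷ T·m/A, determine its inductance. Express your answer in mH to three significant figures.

For a thin toroid, L = μ₀μᵣN²A/(2πR).
L = (4π×10⁻⁷)(1210)(781)²(1.120×10^-4) / (2π×0.143 m) = 0.1156 H.

L ≈ 116 mH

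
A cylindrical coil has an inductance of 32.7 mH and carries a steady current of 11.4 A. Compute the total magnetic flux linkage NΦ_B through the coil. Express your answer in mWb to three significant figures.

From L = NΦ_B/I, the flux linkage is NΦ_B = LI.
NΦ_B = (3.270×10^-2 H)(11.4 A) = 0.3728 Wb.

NΦ_B ≈ 373 mWb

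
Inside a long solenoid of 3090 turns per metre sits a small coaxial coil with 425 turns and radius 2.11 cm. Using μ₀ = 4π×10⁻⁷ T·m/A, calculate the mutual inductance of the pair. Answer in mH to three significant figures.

M ≈ 2.31 mH

The outer solenoid produces a uniform field B₁ = μ₀n₁I₁ across the inner coil,
so the flux linkage is N₂Φ = N₂B₁A₂ = μ₀n₁N₂A₂·I₁, giving M = μ₀n₁N₂A₂.
A₂ = πr² = π(2.110×10^-2 m)² = 1.399×10^-3 m².
M = (4π×10⁻⁷)(3090)(425)(1.399×10^-3) = 2.308×10^-3 H.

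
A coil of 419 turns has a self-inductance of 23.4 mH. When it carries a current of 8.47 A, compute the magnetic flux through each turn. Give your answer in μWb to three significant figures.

Φ_B ≈ 473 μWb

From L = NΦ_B/I, the flux per turn is Φ_B = LI/N.
Φ_B = (2.340×10^-2 H)(8.47 A)/419 = 4.730×10^-4 Wb.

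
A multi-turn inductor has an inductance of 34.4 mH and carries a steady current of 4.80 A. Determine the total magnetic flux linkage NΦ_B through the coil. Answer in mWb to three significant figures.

NΦ_B ≈ 165 mWb

From L = NΦ_B/I, the flux linkage is NΦ_B = LI.
NΦ_B = (3.440×10^-2 H)(4.80 A) = 0.1651 Wb.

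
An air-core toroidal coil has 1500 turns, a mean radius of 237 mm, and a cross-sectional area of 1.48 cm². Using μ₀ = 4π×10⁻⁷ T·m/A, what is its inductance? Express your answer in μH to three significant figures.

L ≈ 281 μH

For a thin toroid, L = μ₀N²A/(2πR).
L = (4π×10⁻⁷)(1500)²(1.480×10^-4) / (2π×0.237 m) = 2.810×10^-4 H.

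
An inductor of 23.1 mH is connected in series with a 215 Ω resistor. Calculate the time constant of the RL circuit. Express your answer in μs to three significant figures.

τ = L/R = (2.310×10^-2 H)/(215 Ω) = 1.074×10^-4 s.

τ ≈ 107 μs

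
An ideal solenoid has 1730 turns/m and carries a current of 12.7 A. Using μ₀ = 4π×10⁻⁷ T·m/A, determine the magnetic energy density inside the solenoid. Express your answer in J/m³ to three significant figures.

B = μ₀nI = (4π×10⁻⁷)(1.730×10^3)(12.7) = 2.761×10^-2 T.
u = B²/(2μ₀) = (2.761×10^-2)²/(2×4π×10⁻⁷) = 303.3 J/m³.

u ≈ 303 J/m³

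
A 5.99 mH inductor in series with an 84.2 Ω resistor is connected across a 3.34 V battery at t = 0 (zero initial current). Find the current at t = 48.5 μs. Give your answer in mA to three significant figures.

I ≈ 19.6 mA

τ = L/R = 5.990×10^-3/84.2 = 7.114×10^-5 s; final current I_∞ = ε/R = 3.34/84.2 = 3.967×10^-2 A.
I(t) = I_∞(1 − e^(−t/τ)) with t/τ = 0.682.
I = (3.967×10^-2)(1 − e^(−0.682)) = 1.961×10^-2 A.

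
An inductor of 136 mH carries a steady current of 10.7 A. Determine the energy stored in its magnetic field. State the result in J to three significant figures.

U ≈ 7.79 J

Stored magnetic energy: U = ½LI².
U = ½(0.136 H)(10.7 A)² = 7.785 J.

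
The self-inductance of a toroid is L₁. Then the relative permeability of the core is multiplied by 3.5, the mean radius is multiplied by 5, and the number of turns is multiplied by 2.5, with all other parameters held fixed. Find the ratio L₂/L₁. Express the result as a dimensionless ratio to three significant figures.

For a toroid, L ∝ μᵣN²A/R.
L₂/L₁ = (3.5) × (5)^-1 × (2.5)^2 = 4.38.

L₂/L₁ = 4.38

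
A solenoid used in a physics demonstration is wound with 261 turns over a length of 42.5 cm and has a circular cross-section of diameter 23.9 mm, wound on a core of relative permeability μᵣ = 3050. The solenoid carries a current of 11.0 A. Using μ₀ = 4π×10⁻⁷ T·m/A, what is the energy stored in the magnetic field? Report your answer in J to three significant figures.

A = π(d/2)² = π(1.195×10^-2 m)² = 4.486×10^-4 m².
L = μ₀μᵣN²A/ℓ = (4π×10⁻⁷)(3050)(261)²(4.486×10^-4)/(0.425) = 0.2756 H.
U = ½LI² = ½(0.2756)(11.0)² = 16.67 J.

U ≈ 16.7 J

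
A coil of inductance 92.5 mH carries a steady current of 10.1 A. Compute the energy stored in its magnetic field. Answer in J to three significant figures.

U ≈ 4.72 J

Stored magnetic energy: U = ½LI².
U = ½(9.250×10^-2 H)(10.1 A)² = 4.718 J.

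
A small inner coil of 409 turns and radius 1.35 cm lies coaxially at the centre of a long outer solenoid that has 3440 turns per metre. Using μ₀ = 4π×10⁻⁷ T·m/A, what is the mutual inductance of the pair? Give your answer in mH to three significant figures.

M ≈ 1.01 mH

The outer solenoid produces a uniform field B₁ = μ₀n₁I₁ across the inner coil,
so the flux linkage is N₂Φ = N₂B₁A₂ = μ₀n₁N₂A₂·I₁, giving M = μ₀n₁N₂A₂.
A₂ = πr² = π(1.350×10^-2 m)² = 5.726×10^-4 m².
M = (4π×10⁻⁷)(3440)(409)(5.726×10^-4) = 1.012×10^-3 H.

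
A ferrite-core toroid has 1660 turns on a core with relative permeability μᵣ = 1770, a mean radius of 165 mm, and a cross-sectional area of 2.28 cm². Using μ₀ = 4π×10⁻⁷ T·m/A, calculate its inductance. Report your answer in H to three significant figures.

For a thin toroid, L = μ₀μᵣN²A/(2πR).
L = (4π×10⁻⁷)(1770)(1660)²(2.280×10^-4) / (2π×0.165 m) = 1.348 H.

L ≈ 1.35 H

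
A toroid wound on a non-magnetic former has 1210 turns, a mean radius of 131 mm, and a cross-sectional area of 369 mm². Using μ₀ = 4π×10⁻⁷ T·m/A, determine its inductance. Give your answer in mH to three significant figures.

For a thin toroid, L = μ₀N²A/(2πR).
L = (4π×10⁻⁷)(1210)²(3.690×10^-4) / (2π×0.131 m) = 8.248×10^-4 H.

L ≈ 0.825 mH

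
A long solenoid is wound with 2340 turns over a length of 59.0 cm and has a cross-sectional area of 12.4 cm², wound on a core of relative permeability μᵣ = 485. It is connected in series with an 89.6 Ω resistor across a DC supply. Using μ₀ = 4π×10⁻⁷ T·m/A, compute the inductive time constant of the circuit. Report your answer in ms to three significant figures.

τ ≈ 78.3 ms

A = 12.4 cm² = 1.240×10^-3 m².
L = μ₀μᵣN²A/ℓ = (4π×10⁻⁷)(485)(2340)²(1.240×10^-3)/(0.59) = 7.014 H.
τ = L/R = (7.014)/(89.6) = 7.828×10^-2 s.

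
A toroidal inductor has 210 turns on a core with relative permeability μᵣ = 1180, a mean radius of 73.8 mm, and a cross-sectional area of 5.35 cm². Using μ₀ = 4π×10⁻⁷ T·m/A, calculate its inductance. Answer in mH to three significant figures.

For a thin toroid, L = μ₀μᵣN²A/(2πR).
L = (4π×10⁻⁷)(1180)(210)²(5.350×10^-4) / (2π×7.380×10^-2 m) = 7.5448×10^-2 H.

L ≈ 75.4 mH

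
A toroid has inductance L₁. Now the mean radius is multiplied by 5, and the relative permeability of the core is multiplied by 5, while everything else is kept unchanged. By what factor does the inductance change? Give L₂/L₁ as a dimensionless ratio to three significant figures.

L₂/L₁ = 1.00

For a toroid, L ∝ μᵣN²A/R.
L₂/L₁ = (5)^-1 × (5) = 1.00.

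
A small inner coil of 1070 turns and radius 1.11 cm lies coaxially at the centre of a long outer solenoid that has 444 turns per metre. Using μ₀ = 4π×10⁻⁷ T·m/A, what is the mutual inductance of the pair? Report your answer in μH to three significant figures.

M ≈ 231 μH

The outer solenoid produces a uniform field B₁ = μ₀n₁I₁ across the inner coil,
so the flux linkage is N₂Φ = N₂B₁A₂ = μ₀n₁N₂A₂·I₁, giving M = μ₀n₁N₂A₂.
A₂ = πr² = π(1.110×10^-2 m)² = 3.871×10^-4 m².
M = (4π×10⁻⁷)(444)(1070)(3.871×10^-4) = 2.311×10^-4 H.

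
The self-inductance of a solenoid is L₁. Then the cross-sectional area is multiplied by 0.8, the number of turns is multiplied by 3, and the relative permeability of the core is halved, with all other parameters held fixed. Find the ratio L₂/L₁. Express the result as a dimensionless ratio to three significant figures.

L₂/L₁ = 3.60

For a solenoid, L ∝ μᵣN²A/ℓ.
L₂/L₁ = (0.8) × (3)^2 × (0.5) = 3.60.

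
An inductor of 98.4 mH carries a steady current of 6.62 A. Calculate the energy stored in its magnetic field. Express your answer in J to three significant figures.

U ≈ 2.16 J

Stored magnetic energy: U = ½LI².
U = ½(9.840×10^-2 H)(6.62 A)² = 2.156 J.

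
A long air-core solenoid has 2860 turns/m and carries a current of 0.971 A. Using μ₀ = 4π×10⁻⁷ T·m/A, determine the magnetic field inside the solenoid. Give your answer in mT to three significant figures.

B ≈ 3.49 mT

Inside a long solenoid, B = μ₀nI.
B = (4π×10⁻⁷)(2.860×10^3 m⁻¹)(0.971 A) = 3.490×10^-3 T.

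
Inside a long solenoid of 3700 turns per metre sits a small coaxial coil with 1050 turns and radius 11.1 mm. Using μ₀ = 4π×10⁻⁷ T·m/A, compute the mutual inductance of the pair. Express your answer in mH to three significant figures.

M ≈ 1.89 mH

The outer solenoid produces a uniform field B₁ = μ₀n₁I₁ across the inner coil,
so the flux linkage is N₂Φ = N₂B₁A₂ = μ₀n₁N₂A₂·I₁, giving M = μ₀n₁N₂A₂.
A₂ = πr² = π(1.110×10^-2 m)² = 3.871×10^-4 m².
M = (4π×10⁻⁷)(3700)(1050)(3.871×10^-4) = 1.890×10^-3 H.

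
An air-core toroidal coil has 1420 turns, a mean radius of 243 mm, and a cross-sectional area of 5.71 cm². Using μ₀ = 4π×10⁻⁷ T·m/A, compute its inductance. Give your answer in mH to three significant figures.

For a thin toroid, L = μ₀N²A/(2πR).
L = (4π×10⁻⁷)(1420)²(5.710×10^-4) / (2π×0.243 m) = 9.476×10^-4 H.

L ≈ 0.948 mH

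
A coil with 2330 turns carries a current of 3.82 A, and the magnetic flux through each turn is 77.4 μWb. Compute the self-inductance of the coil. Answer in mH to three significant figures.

L ≈ 47.2 mH

Self-inductance is defined by L = NΦ_B/I (flux linkage over current).
L = (2330)(7.740×10^-5 Wb)/(3.82 A) = 4.721×10^-2 H.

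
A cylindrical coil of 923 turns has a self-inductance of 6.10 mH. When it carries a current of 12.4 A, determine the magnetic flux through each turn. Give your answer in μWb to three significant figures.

Φ_B ≈ 82.0 μWb

From L = NΦ_B/I, the flux per turn is Φ_B = LI/N.
Φ_B = (6.100×10^-3 H)(12.4 A)/923 = 8.195×10^-5 Wb.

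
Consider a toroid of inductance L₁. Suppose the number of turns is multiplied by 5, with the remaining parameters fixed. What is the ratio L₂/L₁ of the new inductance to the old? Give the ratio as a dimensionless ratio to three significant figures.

L₂/L₁ = 25.0

For a toroid, L ∝ μᵣN²A/R.
L₂/L₁ = (5)^2 = 25.0.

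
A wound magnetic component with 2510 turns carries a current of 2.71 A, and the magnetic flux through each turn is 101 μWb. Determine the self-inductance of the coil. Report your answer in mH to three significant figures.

Self-inductance is defined by L = NΦ_B/I (flux linkage over current).
L = (2510)(1.010×10^-4 Wb)/(2.71 A) = 9.3546×10^-2 H.

L ≈ 93.5 mH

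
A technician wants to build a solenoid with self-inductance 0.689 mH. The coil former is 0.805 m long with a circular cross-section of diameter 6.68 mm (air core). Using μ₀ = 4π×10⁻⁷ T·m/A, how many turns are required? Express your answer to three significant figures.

A = π(d/2)² = π(3.340×10^-3 m)² = 3.5046×10^-5 m².
From L = μ₀N²A/ℓ, N = √(Lℓ / (μ₀A)).
N = √[(6.890×10^-4)(0.805) / ((4π×10⁻⁷)×3.5046×10^-5)] = √(1.259×10^7) ≈ 3548.8.

N ≈ 3550 turns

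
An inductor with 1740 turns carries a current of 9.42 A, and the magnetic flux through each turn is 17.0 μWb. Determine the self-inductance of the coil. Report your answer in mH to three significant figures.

L ≈ 3.14 mH

Self-inductance is defined by L = NΦ_B/I (flux linkage over current).
L = (1740)(1.700×10^-5 Wb)/(9.42 A) = 3.140×10^-3 H.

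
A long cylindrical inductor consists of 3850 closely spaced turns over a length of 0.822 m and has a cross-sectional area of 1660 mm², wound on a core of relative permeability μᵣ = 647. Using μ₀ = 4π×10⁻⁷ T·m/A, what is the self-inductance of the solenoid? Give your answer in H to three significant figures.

A = 1660 mm² = 1.660×10^-3 m².
For a long solenoid, L = μ₀μᵣN²A/ℓ.
L = (4π×10⁻⁷)(647)(3850)²(1.660×10^-3)/(0.822 m) = 24.34 H.

L ≈ 24.3 H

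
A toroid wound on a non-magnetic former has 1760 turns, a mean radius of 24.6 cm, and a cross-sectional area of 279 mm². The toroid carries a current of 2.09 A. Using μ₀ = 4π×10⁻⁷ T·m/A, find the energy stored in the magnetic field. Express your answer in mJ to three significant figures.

U ≈ 1.53 mJ

L = μ₀N²A/(2πR) = (4π×10⁻⁷)(1760)²(2.790×10^-4)/(2π×0.246) = 7.026×10^-4 H.
U = ½LI² = ½(7.026×10^-4)(2.09)² = 1.5346×10^-3 J.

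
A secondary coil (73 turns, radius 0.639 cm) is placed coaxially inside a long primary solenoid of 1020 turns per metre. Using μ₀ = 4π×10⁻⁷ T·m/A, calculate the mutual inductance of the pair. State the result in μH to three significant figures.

The outer solenoid produces a uniform field B₁ = μ₀n₁I₁ across the inner coil,
so the flux linkage is N₂Φ = N₂B₁A₂ = μ₀n₁N₂A₂·I₁, giving M = μ₀n₁N₂A₂.
A₂ = πr² = π(6.390×10^-3 m)² = 1.283×10^-4 m².
M = (4π×10⁻⁷)(1020)(73)(1.283×10^-4) = 1.200×10^-5 H.

M ≈ 12.0 μH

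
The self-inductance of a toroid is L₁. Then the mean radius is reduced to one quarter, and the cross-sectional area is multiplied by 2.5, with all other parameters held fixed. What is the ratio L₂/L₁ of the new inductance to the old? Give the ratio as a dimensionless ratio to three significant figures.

L₂/L₁ = 10.0

For a toroid, L ∝ μᵣN²A/R.
L₂/L₁ = (0.25)^-1 × (2.5) = 10.0.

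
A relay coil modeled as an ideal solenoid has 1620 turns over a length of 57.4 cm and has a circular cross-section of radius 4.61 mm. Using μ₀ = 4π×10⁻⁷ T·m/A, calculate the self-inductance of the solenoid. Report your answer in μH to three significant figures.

L ≈ 384 μH

A = πr² = π(4.610×10^-3 m)² = 6.677×10^-5 m².
For a long solenoid, L = μ₀N²A/ℓ.
L = (4π×10⁻⁷)(1620)²(6.677×10^-5)/(0.574 m) = 3.836×10^-4 H.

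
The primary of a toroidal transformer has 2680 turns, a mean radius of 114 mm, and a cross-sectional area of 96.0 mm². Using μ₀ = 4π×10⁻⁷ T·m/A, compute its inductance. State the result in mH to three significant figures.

L ≈ 1.21 mH

For a thin toroid, L = μ₀N²A/(2πR).
L = (4π×10⁻⁷)(2680)²(9.600×10^-5) / (2π×0.114 m) = 1.210×10^-3 H.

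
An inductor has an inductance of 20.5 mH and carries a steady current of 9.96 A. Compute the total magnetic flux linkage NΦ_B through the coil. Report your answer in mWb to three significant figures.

NΦ_B ≈ 204 mWb

From L = NΦ_B/I, the flux linkage is NΦ_B = LI.
NΦ_B = (2.050×10^-2 H)(9.96 A) = 0.2042 Wb.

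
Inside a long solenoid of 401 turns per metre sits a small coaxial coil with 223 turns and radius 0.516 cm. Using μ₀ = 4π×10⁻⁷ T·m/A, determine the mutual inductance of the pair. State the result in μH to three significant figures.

M ≈ 9.40 μH

The outer solenoid produces a uniform field B₁ = μ₀n₁I₁ across the inner coil,
so the flux linkage is N₂Φ = N₂B₁A₂ = μ₀n₁N₂A₂·I₁, giving M = μ₀n₁N₂A₂.
A₂ = πr² = π(5.160×10^-3 m)² = 8.3647×10^-5 m².
M = (4π×10⁻⁷)(401)(223)(8.3647×10^-5) = 9.400×10^-6 H.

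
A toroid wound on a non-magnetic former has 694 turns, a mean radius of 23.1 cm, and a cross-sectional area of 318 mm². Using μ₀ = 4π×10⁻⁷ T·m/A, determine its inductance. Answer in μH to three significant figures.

For a thin toroid, L = μ₀N²A/(2πR).
L = (4π×10⁻⁷)(694)²(3.180×10^-4) / (2π×0.231 m) = 1.326×10^-4 H.

L ≈ 133 μH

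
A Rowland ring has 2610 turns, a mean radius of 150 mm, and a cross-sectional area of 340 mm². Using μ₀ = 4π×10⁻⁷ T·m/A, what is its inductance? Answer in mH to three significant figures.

For a thin toroid, L = μ₀N²A/(2πR).
L = (4π×10⁻⁷)(2610)²(3.400×10^-4) / (2π×0.15 m) = 3.088×10^-3 H.

L ≈ 3.09 mH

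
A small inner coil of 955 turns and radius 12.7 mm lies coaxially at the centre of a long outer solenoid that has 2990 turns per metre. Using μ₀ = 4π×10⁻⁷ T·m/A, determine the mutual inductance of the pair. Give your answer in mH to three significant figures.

The outer solenoid produces a uniform field B₁ = μ₀n₁I₁ across the inner coil,
so the flux linkage is N₂Φ = N₂B₁A₂ = μ₀n₁N₂A₂·I₁, giving M = μ₀n₁N₂A₂.
A₂ = πr² = π(1.270×10^-2 m)² = 5.067×10^-4 m².
M = (4π×10⁻⁷)(2990)(955)(5.067×10^-4) = 1.818×10^-3 H.

M ≈ 1.82 mH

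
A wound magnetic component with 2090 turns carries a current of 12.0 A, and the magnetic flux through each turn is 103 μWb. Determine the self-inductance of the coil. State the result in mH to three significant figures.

Self-inductance is defined by L = NΦ_B/I (flux linkage over current).
L = (2090)(1.030×10^-4 Wb)/(12.0 A) = 1.794×10^-2 H.

L ≈ 17.9 mH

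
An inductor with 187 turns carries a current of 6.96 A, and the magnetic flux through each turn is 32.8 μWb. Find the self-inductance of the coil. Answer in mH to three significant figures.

Self-inductance is defined by L = NΦ_B/I (flux linkage over current).
L = (187)(3.280×10^-5 Wb)/(6.96 A) = 8.813×10^-4 H.

L ≈ 0.881 mH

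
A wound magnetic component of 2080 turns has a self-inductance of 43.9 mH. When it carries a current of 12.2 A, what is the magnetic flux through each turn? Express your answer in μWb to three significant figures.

Φ_B ≈ 257 μWb

From L = NΦ_B/I, the flux per turn is Φ_B = LI/N.
Φ_B = (4.390×10^-2 H)(12.2 A)/2080 = 2.5749×10^-4 Wb.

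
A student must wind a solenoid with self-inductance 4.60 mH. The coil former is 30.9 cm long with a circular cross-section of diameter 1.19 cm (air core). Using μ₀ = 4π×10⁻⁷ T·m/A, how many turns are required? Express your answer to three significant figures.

N ≈ 3190 turns

A = π(d/2)² = π(5.950×10^-3 m)² = 1.112×10^-4 m².
From L = μ₀N²A/ℓ, N = √(Lℓ / (μ₀A)).
N = √[(4.600×10^-3)(0.309) / ((4π×10⁻⁷)×1.112×10^-4)] = √(1.017×10^7) ≈ 3189.0.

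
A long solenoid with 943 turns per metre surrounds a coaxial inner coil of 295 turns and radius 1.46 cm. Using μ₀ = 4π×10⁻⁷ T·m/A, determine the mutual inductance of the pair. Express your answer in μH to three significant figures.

M ≈ 234 μH

The outer solenoid produces a uniform field B₁ = μ₀n₁I₁ across the inner coil,
so the flux linkage is N₂Φ = N₂B₁A₂ = μ₀n₁N₂A₂·I₁, giving M = μ₀n₁N₂A₂.
A₂ = πr² = π(1.460×10^-2 m)² = 6.697×10^-4 m².
M = (4π×10⁻⁷)(943)(295)(6.697×10^-4) = 2.341×10^-4 H.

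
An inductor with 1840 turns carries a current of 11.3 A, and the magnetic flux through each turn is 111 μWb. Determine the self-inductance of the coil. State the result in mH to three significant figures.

L ≈ 18.1 mH

Self-inductance is defined by L = NΦ_B/I (flux linkage over current).
L = (1840)(1.110×10^-4 Wb)/(11.3 A) = 1.807×10^-2 H.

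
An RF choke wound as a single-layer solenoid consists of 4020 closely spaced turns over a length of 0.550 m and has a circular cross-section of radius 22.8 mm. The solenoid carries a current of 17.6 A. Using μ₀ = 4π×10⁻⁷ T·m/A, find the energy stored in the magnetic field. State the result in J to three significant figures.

A = πr² = π(2.280×10^-2 m)² = 1.633×10^-3 m².
L = μ₀N²A/ℓ = (4π×10⁻⁷)(4020)²(1.633×10^-3)/(0.55) = 6.030×10^-2 H.
U = ½LI² = ½(6.030×10^-2)(17.6)² = 9.339 J.

U ≈ 9.34 J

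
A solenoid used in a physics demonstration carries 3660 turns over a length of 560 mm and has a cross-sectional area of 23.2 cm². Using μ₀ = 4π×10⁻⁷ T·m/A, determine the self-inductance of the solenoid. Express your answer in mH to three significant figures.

L ≈ 69.7 mH

A = 23.2 cm² = 2.320×10^-3 m².
For a long solenoid, L = μ₀N²A/ℓ.
L = (4π×10⁻⁷)(3660)²(2.320×10^-3)/(0.56 m) = 6.974×10^-2 H.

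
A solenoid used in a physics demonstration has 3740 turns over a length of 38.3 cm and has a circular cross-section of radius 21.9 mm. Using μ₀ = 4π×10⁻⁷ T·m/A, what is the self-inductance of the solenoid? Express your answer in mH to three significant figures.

A = πr² = π(2.190×10^-2 m)² = 1.507×10^-3 m².
For a long solenoid, L = μ₀N²A/ℓ.
L = (4π×10⁻⁷)(3740)²(1.507×10^-3)/(0.383 m) = 6.915×10^-2 H.

L ≈ 69.2 mH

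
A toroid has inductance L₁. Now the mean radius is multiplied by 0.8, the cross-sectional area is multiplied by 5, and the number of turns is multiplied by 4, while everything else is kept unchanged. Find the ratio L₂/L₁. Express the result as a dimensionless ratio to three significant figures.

L₂/L₁ = 100

For a toroid, L ∝ μᵣN²A/R.
L₂/L₁ = (0.8)^-1 × (5) × (4)^2 = 100.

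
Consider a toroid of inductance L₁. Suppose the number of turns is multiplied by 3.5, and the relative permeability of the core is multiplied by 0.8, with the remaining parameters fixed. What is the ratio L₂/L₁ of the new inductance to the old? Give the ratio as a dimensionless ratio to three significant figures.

For a toroid, L ∝ μᵣN²A/R.
L₂/L₁ = (3.5)^2 × (0.8) = 9.80.

L₂/L₁ = 9.80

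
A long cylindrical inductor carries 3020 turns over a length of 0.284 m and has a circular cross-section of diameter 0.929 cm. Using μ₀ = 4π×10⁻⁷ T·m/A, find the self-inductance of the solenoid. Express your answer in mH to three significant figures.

L ≈ 2.74 mH

A = π(d/2)² = π(4.645×10^-3 m)² = 6.778×10^-5 m².
For a long solenoid, L = μ₀N²A/ℓ.
L = (4π×10⁻⁷)(3020)²(6.778×10^-5)/(0.284 m) = 2.735×10^-3 H.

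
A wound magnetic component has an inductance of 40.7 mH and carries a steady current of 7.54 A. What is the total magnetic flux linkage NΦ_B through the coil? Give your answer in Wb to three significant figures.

From L = NΦ_B/I, the flux linkage is NΦ_B = LI.
NΦ_B = (4.070×10^-2 H)(7.54 A) = 0.3069 Wb.

NΦ_B ≈ 0.307 Wb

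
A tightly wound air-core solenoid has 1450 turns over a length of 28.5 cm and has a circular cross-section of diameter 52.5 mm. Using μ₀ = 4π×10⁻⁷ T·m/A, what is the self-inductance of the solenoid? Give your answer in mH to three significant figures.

A = π(d/2)² = π(2.625×10^-2 m)² = 2.1648×10^-3 m².
For a long solenoid, L = μ₀N²A/ℓ.
L = (4π×10⁻⁷)(1450)²(2.1648×10^-3)/(0.285 m) = 2.007×10^-2 H.

L ≈ 20.1 mH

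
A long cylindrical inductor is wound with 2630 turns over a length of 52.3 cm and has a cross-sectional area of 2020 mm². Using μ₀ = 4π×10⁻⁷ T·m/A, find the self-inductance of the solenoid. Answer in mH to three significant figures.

A = 2020 mm² = 2.020×10^-3 m².
For a long solenoid, L = μ₀N²A/ℓ.
L = (4π×10⁻⁷)(2630)²(2.020×10^-3)/(0.523 m) = 3.357×10^-2 H.

L ≈ 33.6 mH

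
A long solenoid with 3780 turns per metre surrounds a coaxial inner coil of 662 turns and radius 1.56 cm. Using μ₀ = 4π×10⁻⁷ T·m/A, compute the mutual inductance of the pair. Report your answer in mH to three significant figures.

M ≈ 2.40 mH

The outer solenoid produces a uniform field B₁ = μ₀n₁I₁ across the inner coil,
so the flux linkage is N₂Φ = N₂B₁A₂ = μ₀n₁N₂A₂·I₁, giving M = μ₀n₁N₂A₂.
A₂ = πr² = π(1.560×10^-2 m)² = 7.645×10^-4 m².
M = (4π×10⁻⁷)(3780)(662)(7.645×10^-4) = 2.404×10^-3 H.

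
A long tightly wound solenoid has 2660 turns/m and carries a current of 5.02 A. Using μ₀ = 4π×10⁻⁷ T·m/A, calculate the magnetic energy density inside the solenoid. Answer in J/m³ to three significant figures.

B = μ₀nI = (4π×10⁻⁷)(2.660×10^3)(5.02) = 1.678×10^-2 T.
u = B²/(2μ₀) = (1.678×10^-2)²/(2×4π×10⁻⁷) = 112 J/m³.

u ≈ 112 J/m³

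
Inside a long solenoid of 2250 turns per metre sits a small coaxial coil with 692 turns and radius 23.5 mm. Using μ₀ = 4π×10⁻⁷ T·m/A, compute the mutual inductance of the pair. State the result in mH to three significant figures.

M ≈ 3.39 mH

The outer solenoid produces a uniform field B₁ = μ₀n₁I₁ across the inner coil,
so the flux linkage is N₂Φ = N₂B₁A₂ = μ₀n₁N₂A₂·I₁, giving M = μ₀n₁N₂A₂.
A₂ = πr² = π(2.350×10^-2 m)² = 1.7349×10^-3 m².
M = (4π×10⁻⁷)(2250)(692)(1.7349×10^-3) = 3.3946×10^-3 H.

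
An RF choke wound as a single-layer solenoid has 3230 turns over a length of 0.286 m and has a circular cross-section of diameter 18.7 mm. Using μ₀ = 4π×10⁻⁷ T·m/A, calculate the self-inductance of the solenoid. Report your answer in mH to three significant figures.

A = π(d/2)² = π(9.350×10^-3 m)² = 2.746×10^-4 m².
For a long solenoid, L = μ₀N²A/ℓ.
L = (4π×10⁻⁷)(3230)²(2.746×10^-4)/(0.286 m) = 1.259×10^-2 H.

L ≈ 12.6 mH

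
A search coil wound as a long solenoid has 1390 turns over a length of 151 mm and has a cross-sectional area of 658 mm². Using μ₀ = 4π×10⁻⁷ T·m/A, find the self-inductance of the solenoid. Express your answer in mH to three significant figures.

A = 658 mm² = 6.580×10^-4 m².
For a long solenoid, L = μ₀N²A/ℓ.
L = (4π×10⁻⁷)(1390)²(6.580×10^-4)/(0.151 m) = 1.058×10^-2 H.

L ≈ 10.6 mH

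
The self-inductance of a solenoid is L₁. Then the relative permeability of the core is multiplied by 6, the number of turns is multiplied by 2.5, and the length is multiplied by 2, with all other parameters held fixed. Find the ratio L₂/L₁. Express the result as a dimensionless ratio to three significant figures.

For a solenoid, L ∝ μᵣN²A/ℓ.
L₂/L₁ = (6) × (2.5)^2 × (2)^-1 = 18.8.

L₂/L₁ = 18.8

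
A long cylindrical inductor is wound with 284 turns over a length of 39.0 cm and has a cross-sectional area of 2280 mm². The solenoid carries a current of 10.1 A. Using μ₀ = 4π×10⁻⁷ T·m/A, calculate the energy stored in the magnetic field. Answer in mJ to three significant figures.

A = 2280 mm² = 2.280×10^-3 m².
L = μ₀N²A/ℓ = (4π×10⁻⁷)(284)²(2.280×10^-3)/(0.39) = 5.925×10^-4 H.
U = ½LI² = ½(5.925×10^-4)(10.1)² = 3.022×10^-2 J.

U ≈ 30.2 mJ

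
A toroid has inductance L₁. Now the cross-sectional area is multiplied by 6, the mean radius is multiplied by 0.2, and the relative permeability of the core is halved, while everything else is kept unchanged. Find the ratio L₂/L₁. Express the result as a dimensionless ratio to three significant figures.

For a toroid, L ∝ μᵣN²A/R.
L₂/L₁ = (6) × (0.2)^-1 × (0.5) = 15.0.

L₂/L₁ = 15.0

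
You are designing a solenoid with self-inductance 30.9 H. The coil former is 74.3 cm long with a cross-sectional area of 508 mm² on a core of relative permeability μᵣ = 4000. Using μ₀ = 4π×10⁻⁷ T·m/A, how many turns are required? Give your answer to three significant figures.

A = 508 mm² = 5.080×10^-4 m².
From L = μ₀μᵣN²A/ℓ, N = √(Lℓ / (μ₀μᵣA)).
N = √[(30.9)(0.743) / ((4π×10⁻⁷)(4000)×5.080×10^-4)] = √(8.991×10^6) ≈ 2998.5.

N ≈ 3000 turns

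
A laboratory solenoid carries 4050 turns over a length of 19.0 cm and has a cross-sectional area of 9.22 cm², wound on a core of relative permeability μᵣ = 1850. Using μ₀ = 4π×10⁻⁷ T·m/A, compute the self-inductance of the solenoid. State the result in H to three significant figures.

A = 9.22 cm² = 9.220×10^-4 m².
For a long solenoid, L = μ₀μᵣN²A/ℓ.
L = (4π×10⁻⁷)(1850)(4050)²(9.220×10^-4)/(0.19 m) = 185 H.

L ≈ 185 H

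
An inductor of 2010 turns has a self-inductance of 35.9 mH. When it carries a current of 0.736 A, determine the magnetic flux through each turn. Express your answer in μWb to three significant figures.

From L = NΦ_B/I, the flux per turn is Φ_B = LI/N.
Φ_B = (3.590×10^-2 H)(0.736 A)/2010 = 1.3145×10^-5 Wb.

Φ_B ≈ 13.1 μWb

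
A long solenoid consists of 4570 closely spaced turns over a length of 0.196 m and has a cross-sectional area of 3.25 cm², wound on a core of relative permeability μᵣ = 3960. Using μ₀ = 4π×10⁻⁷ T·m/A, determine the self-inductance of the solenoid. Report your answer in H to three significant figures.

A = 3.25 cm² = 3.250×10^-4 m².
For a long solenoid, L = μ₀μᵣN²A/ℓ.
L = (4π×10⁻⁷)(3960)(4570)²(3.250×10^-4)/(0.196 m) = 172.3 H.

L ≈ 172 H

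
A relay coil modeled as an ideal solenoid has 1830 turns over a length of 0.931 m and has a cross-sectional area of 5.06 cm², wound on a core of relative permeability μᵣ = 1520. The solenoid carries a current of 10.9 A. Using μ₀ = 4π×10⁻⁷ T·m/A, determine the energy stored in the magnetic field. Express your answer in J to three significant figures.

U ≈ 207 J

A = 5.06 cm² = 5.060×10^-4 m².
L = μ₀μᵣN²A/ℓ = (4π×10⁻⁷)(1520)(1830)²(5.060×10^-4)/(0.931) = 3.477 H.
U = ½LI² = ½(3.477)(10.9)² = 206.5 J.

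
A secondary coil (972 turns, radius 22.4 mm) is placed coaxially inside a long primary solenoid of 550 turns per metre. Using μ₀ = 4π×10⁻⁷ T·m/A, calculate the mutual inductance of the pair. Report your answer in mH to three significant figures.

M ≈ 1.06 mH

The outer solenoid produces a uniform field B₁ = μ₀n₁I₁ across the inner coil,
so the flux linkage is N₂Φ = N₂B₁A₂ = μ₀n₁N₂A₂·I₁, giving M = μ₀n₁N₂A₂.
A₂ = πr² = π(2.240×10^-2 m)² = 1.576×10^-3 m².
M = (4π×10⁻⁷)(550)(972)(1.576×10^-3) = 1.059×10^-3 H.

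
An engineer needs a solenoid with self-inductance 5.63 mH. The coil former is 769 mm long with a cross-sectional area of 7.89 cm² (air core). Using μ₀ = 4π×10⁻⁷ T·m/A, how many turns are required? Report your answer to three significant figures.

N ≈ 2090 turns

A = 7.89 cm² = 7.890×10^-4 m².
From L = μ₀N²A/ℓ, N = √(Lℓ / (μ₀A)).
N = √[(5.630×10^-3)(0.769) / ((4π×10⁻⁷)×7.890×10^-4)] = √(4.367×10^6) ≈ 2089.7.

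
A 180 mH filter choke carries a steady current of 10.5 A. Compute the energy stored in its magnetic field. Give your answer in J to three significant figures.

U ≈ 9.92 J

Stored magnetic energy: U = ½LI².
U = ½(0.18 H)(10.5 A)² = 9.922 J.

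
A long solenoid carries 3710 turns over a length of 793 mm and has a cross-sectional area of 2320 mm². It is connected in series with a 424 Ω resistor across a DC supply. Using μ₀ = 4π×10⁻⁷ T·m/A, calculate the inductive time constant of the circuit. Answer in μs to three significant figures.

τ ≈ 119 μs

A = 2320 mm² = 2.320×10^-3 m².
L = μ₀N²A/ℓ = (4π×10⁻⁷)(3710)²(2.320×10^-3)/(0.793) = 5.060×10^-2 H.
τ = L/R = (5.060×10^-2)/(424) = 1.193×10^-4 s.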